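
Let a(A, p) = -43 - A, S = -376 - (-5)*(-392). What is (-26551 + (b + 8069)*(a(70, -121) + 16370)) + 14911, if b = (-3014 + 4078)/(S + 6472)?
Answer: 67815032262/517 ≈ 1.3117e+8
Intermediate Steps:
S = -2336 (S = -376 - 1*1960 = -376 - 1960 = -2336)
b = 133/517 (b = (-3014 + 4078)/(-2336 + 6472) = 1064/4136 = 1064*(1/4136) = 133/517 ≈ 0.25725)
(-26551 + (b + 8069)*(a(70, -121) + 16370)) + 14911 = (-26551 + (133/517 + 8069)*((-43 - 1*70) + 16370)) + 14911 = (-26551 + 4171806*((-43 - 70) + 16370)/517) + 14911 = (-26551 + 4171806*(-113 + 16370)/517) + 14911 = (-26551 + (4171806/517)*16257) + 14911 = (-26551 + 67821050142/517) + 14911 = 67807323275/517 + 14911 = 67815032262/517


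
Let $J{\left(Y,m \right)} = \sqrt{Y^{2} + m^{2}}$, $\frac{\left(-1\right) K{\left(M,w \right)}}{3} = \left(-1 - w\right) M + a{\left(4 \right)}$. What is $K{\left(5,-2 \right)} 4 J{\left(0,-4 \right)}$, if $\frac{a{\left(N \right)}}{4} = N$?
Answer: $-1008$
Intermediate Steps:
$a{\left(N \right)} = 4 N$
$K{\left(M,w \right)} = -48 - 3 M \left(-1 - w\right)$ ($K{\left(M,w \right)} = - 3 \left(\left(-1 - w\right) M + 4 \cdot 4\right) = - 3 \left(M \left(-1 - w\right) + 16\right) = - 3 \left(16 + M \left(-1 - w\right)\right) = -48 - 3 M \left(-1 - w\right)$)
$K{\left(5,-2 \right)} 4 J{\left(0,-4 \right)} = \left(-48 + 3 \cdot 5 + 3 \cdot 5 \left(-2\right)\right) 4 \sqrt{0^{2} + \left(-4\right)^{2}} = \left(-48 + 15 - 30\right) 4 \sqrt{0 + 16} = \left(-63\right) 4 \sqrt{16} = \left(-252\right) 4 = -1008$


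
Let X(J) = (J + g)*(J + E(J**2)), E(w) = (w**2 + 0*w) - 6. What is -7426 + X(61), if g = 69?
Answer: 1799959054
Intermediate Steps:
E(w) = -6 + w**2 (E(w) = (w**2 + 0) - 6 = w**2 - 6 = -6 + w**2)
X(J) = (69 + J)*(-6 + J + J**4) (X(J) = (J + 69)*(J + (-6 + (J**2)**2)) = (69 + J)*(J + (-6 + J**4)) = (69 + J)*(-6 + J + J**4))
-7426 + X(61) = -7426 + (-414 + 61**2 + 61**5 + 63*61 + 69*61**4) = -7426 + (-414 + 3721 + 844596301 + 3843 + 69*13845841) = -7426 + (-414 + 3721 + 844596301 + 3843 + 955363029) = -7426 + 1799966480 = 1799959054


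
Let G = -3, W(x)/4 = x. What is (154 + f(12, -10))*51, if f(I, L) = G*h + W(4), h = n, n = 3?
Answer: 8211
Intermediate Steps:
W(x) = 4*x
h = 3
f(I, L) = 7 (f(I, L) = -3*3 + 4*4 = -9 + 16 = 7)
(154 + f(12, -10))*51 = (154 + 7)*51 = 161*51 = 8211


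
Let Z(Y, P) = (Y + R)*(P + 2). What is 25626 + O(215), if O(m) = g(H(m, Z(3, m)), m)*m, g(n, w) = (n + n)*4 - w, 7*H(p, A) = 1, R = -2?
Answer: -142473/7 ≈ -20353.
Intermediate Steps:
Z(Y, P) = (-2 + Y)*(2 + P) (Z(Y, P) = (Y - 2)*(P + 2) = (-2 + Y)*(2 + P))
H(p, A) = 1/7 (H(p, A) = (1/7)*1 = 1/7)
g(n, w) = -w + 8*n (g(n, w) = (2*n)*4 - w = 8*n - w = -w + 8*n)
O(m) = m*(8/7 - m) (O(m) = (-m + 8*(1/7))*m = (-m + 8/7)*m = (8/7 - m)*m = m*(8/7 - m))
25626 + O(215) = 25626 + (1/7)*215*(8 - 7*215) = 25626 + (1/7)*215*(8 - 1505) = 25626 + (1/7)*215*(-1497) = 25626 - 321855/7 = -142473/7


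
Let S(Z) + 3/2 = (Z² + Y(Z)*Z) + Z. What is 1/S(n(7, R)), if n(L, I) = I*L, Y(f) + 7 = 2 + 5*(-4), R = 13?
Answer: 2/12191 ≈ 0.00016406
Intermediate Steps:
Y(f) = -25 (Y(f) = -7 + (2 + 5*(-4)) = -7 + (2 - 20) = -7 - 18 = -25)
S(Z) = -3/2 + Z² - 24*Z (S(Z) = -3/2 + ((Z² - 25*Z) + Z) = -3/2 + (Z² - 24*Z) = -3/2 + Z² - 24*Z)
1/S(n(7, R)) = 1/(-3/2 + (13*7)² - 312*7) = 1/(-3/2 + 91² - 24*91) = 1/(-3/2 + 8281 - 2184) = 1/(12191/2) = 2/12191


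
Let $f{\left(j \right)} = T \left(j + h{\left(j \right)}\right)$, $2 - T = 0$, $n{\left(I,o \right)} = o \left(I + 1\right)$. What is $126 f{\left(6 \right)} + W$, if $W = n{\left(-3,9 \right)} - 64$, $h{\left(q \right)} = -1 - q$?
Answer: $-334$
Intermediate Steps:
$n{\left(I,o \right)} = o \left(1 + I\right)$
$T = 2$ ($T = 2 - 0 = 2 + 0 = 2$)
$W = -82$ ($W = 9 \left(1 - 3\right) - 64 = 9 \left(-2\right) - 64 = -18 - 64 = -82$)
$f{\left(j \right)} = -2$ ($f{\left(j \right)} = 2 \left(j - \left(1 + j\right)\right) = 2 \left(-1\right) = -2$)
$126 f{\left(6 \right)} + W = 126 \left(-2\right) - 82 = -252 - 82 = -334$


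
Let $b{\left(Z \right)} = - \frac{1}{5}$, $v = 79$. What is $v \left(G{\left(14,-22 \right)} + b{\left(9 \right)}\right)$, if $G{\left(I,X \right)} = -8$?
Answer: $- \frac{3239}{5} \approx -647.8$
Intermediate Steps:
$b{\left(Z \right)} = - \frac{1}{5}$ ($b{\left(Z \right)} = \left(-1\right) \frac{1}{5} = - \frac{1}{5}$)
$v \left(G{\left(14,-22 \right)} + b{\left(9 \right)}\right) = 79 \left(-8 - \frac{1}{5}\right) = 79 \left(- \frac{41}{5}\right) = - \frac{3239}{5}$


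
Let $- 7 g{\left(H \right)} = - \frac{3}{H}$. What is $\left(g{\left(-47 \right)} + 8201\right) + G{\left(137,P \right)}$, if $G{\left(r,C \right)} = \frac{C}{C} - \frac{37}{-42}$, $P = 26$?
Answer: $\frac{16192469}{1974} \approx 8202.9$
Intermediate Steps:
$g{\left(H \right)} = \frac{3}{7 H}$ ($g{\left(H \right)} = - \frac{\left(-3\right) \frac{1}{H}}{7} = \frac{3}{7 H}$)
$G{\left(r,C \right)} = \frac{79}{42}$ ($G{\left(r,C \right)} = 1 - - \frac{37}{42} = 1 + \frac{37}{42} = \frac{79}{42}$)
$\left(g{\left(-47 \right)} + 8201\right) + G{\left(137,P \right)} = \left(\frac{3}{7 \left(-47\right)} + 8201\right) + \frac{79}{42} = \left(\frac{3}{7} \left(- \frac{1}{47}\right) + 8201\right) + \frac{79}{42} = \left(- \frac{3}{329} + 8201\right) + \frac{79}{42} = \frac{2698126}{329} + \frac{79}{42} = \frac{16192469}{1974}$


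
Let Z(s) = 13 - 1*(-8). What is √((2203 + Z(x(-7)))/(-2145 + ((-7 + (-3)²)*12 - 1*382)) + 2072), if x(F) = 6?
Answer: 2*√3243882994/2503 ≈ 45.509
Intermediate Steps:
Z(s) = 21 (Z(s) = 13 + 8 = 21)
√((2203 + Z(x(-7)))/(-2145 + ((-7 + (-3)²)*12 - 1*382)) + 2072) = √((2203 + 21)/(-2145 + ((-7 + (-3)²)*12 - 1*382)) + 2072) = √(2224/(-2145 + ((-7 + 9)*12 - 382)) + 2072) = √(2224/(-2145 + (2*12 - 382)) + 2072) = √(2224/(-2145 + (24 - 382)) + 2072) = √(2224/(-2145 - 358) + 2072) = √(2224/(-2503) + 2072) = √(2224*(-1/2503) + 2072) = √(-2224/2503 + 2072) = √(5183992/2503) = 2*√3243882994/2503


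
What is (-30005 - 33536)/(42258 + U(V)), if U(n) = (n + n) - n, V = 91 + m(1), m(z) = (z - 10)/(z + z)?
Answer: -127082/84689 ≈ -1.5006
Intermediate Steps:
m(z) = (-10 + z)/(2*z) (m(z) = (-10 + z)/((2*z)) = (-10 + z)*(1/(2*z)) = (-10 + z)/(2*z))
V = 173/2 (V = 91 + (½)*(-10 + 1)/1 = 91 + (½)*1*(-9) = 91 - 9/2 = 173/2 ≈ 86.500)
U(n) = n (U(n) = 2*n - n = n)
(-30005 - 33536)/(42258 + U(V)) = (-30005 - 33536)/(42258 + 173/2) = -63541/84689/2 = -63541*2/84689 = -127082/84689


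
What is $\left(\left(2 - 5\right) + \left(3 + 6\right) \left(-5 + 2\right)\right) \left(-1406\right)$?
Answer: $42180$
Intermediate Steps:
$\left(\left(2 - 5\right) + \left(3 + 6\right) \left(-5 + 2\right)\right) \left(-1406\right) = \left(-3 + 9 \left(-3\right)\right) \left(-1406\right) = \left(-3 - 27\right) \left(-1406\right) = \left(-30\right) \left(-1406\right) = 42180$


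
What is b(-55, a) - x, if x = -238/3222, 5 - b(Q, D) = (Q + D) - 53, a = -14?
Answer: 204716/1611 ≈ 127.07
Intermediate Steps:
b(Q, D) = 58 - D - Q (b(Q, D) = 5 - ((Q + D) - 53) = 5 - ((D + Q) - 53) = 5 - (-53 + D + Q) = 5 + (53 - D - Q) = 58 - D - Q)
x = -119/1611 (x = -238*1/3222 = -119/1611 ≈ -0.073867)
b(-55, a) - x = (58 - 1*(-14) - 1*(-55)) - 1*(-119/1611) = (58 + 14 + 55) + 119/1611 = 127 + 119/1611 = 204716/1611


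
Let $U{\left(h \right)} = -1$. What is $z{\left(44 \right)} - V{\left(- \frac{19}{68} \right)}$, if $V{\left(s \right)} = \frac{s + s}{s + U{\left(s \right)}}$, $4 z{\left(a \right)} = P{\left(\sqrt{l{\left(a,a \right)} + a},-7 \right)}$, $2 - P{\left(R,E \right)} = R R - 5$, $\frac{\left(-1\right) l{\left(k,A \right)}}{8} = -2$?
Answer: $- \frac{4763}{348} \approx -13.687$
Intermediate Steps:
$l{\left(k,A \right)} = 16$ ($l{\left(k,A \right)} = \left(-8\right) \left(-2\right) = 16$)
$P{\left(R,E \right)} = 7 - R^{2}$ ($P{\left(R,E \right)} = 2 - \left(R R - 5\right) = 2 - \left(R^{2} - 5\right) = 2 - \left(-5 + R^{2}\right) = 7 - R^{2}$)
$z{\left(a \right)} = - \frac{9}{4} - \frac{a}{4}$ ($z{\left(a \right)} = \frac{7 - \left(\sqrt{16 + a}\right)^{2}}{4} = \frac{7 - \left(16 + a\right)}{4} = \frac{-9 - a}{4} = - \frac{9}{4} - \frac{a}{4}$)
$V{\left(s \right)} = \frac{2 s}{-1 + s}$ ($V{\left(s \right)} = \frac{s + s}{s - 1} = \frac{2 s}{-1 + s}$)
$z{\left(44 \right)} - V{\left(- \frac{19}{68} \right)} = \left(- \frac{9}{4} - 11\right) - \frac{2 \left(- \frac{19}{68}\right)}{-1 - \frac{19}{68}} = \left(- \frac{9}{4} - 11\right) - \frac{2 \left(\left(-19\right) \frac{1}{68}\right)}{-1 - \frac{19}{68}} = - \frac{53}{4} - 2 \left(- \frac{19}{68}\right) \frac{1}{-1 - \frac{19}{68}} = - \frac{53}{4} - 2 \left(- \frac{19}{68}\right) \frac{1}{- \frac{87}{68}} = - \frac{53}{4} - 2 \left(- \frac{19}{68}\right) \left(- \frac{68}{87}\right) = - \frac{53}{4} - \frac{38}{87} = - \frac{4763}{348}$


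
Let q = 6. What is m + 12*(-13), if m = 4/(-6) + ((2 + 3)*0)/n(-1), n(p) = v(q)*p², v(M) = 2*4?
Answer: -470/3 ≈ -156.67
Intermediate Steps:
v(M) = 8
n(p) = 8*p²
m = -⅔ (m = 4/(-6) + ((2 + 3)*0)/((8*(-1)²)) = 4*(-⅙) + (5*0)/((8*1)) = -⅔ + 0/8 = -⅔ + 0*(⅛) = -⅔ + 0 = -⅔ ≈ -0.66667)
m + 12*(-13) = -⅔ + 12*(-13) = -⅔ - 156 = -470/3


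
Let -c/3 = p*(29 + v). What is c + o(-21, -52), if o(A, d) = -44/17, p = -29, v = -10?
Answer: 28057/17 ≈ 1650.4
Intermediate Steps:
o(A, d) = -44/17 (o(A, d) = -44*1/17 = -44/17)
c = 1653 (c = -(-87)*(29 - 10) = -(-87)*19 = -3*(-551) = 1653)
c + o(-21, -52) = 1653 - 44/17 = 28057/17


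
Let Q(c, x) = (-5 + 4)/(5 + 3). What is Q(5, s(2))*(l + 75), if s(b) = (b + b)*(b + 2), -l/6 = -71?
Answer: -501/8 ≈ -62.625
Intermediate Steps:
l = 426 (l = -6*(-71) = 426)
s(b) = 2*b*(2 + b) (s(b) = (2*b)*(2 + b) = 2*b*(2 + b))
Q(c, x) = -1/8
Q(5, s(2))*(l + 75) = -(426 + 75)/8 = -1/8*501 = -501/8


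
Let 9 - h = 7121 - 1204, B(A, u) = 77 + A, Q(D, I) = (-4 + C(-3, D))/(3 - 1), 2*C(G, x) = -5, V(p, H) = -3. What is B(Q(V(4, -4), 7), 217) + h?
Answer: -23337/4 ≈ -5834.3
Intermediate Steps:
C(G, x) = -5/2 (C(G, x) = (½)*(-5) = -5/2)
Q(D, I) = -13/4 (Q(D, I) = (-4 - 5/2)/(3 - 1) = -13/2/2 = -13/2*½ = -13/4)
h = -5908 (h = 9 - (7121 - 1204) = 9 - 1*5917 = 9 - 5917 = -5908)
B(Q(V(4, -4), 7), 217) + h = (77 - 13/4) - 5908 = 295/4 - 5908 = -23337/4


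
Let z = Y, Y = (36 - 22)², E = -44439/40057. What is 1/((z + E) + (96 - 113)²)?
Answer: 40057/19383206 ≈ 0.0020666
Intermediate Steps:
E = -44439/40057 (E = -44439*1/40057 = -44439/40057 ≈ -1.1094)
Y = 196 (Y = 14² = 196)
z = 196
1/((z + E) + (96 - 113)²) = 1/((196 - 44439/40057) + (96 - 113)²) = 1/(7806733/40057 + (-17)²) = 1/(7806733/40057 + 289) = 1/(19383206/40057) = 40057/19383206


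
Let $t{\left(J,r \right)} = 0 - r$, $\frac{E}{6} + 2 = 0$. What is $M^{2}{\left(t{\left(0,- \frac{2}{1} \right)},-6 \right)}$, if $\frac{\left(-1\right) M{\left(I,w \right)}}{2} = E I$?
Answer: $2304$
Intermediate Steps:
$E = -12$ ($E = -12 + 6 \cdot 0 = -12 + 0 = -12$)
$t{\left(J,r \right)} = - r$
$M{\left(I,w \right)} = 24 I$ ($M{\left(I,w \right)} = - 2 \left(- 12 I\right) = 24 I$)
$M^{2}{\left(t{\left(0,- \frac{2}{1} \right)},-6 \right)} = \left(24 \left(- \frac{-2}{1}\right)\right)^{2} = \left(24 \left(- \left(-2\right) 1\right)\right)^{2} = \left(24 \left(\left(-1\right) \left(-2\right)\right)\right)^{2} = \left(24 \cdot 2\right)^{2} = 48^{2} = 2304$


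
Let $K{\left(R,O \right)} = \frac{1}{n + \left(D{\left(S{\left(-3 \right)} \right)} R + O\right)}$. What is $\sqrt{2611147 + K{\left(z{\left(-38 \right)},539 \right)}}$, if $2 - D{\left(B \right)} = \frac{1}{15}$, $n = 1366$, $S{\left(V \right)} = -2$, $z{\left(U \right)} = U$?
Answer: $\frac{\sqrt{1970804269393258}}{27473} \approx 1615.9$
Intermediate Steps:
$D{\left(B \right)} = \frac{29}{15}$ ($D{\left(B \right)} = 2 - \frac{1}{15} = \frac{29}{15}$)
$K{\left(R,O \right)} = \frac{1}{1366 + O + \frac{29 R}{15}}$ ($K{\left(R,O \right)} = \frac{1}{1366 + \left(\frac{29 R}{15} + O\right)} = \frac{1}{1366 + \left(O + \frac{29 R}{15}\right)} = \frac{1}{1366 + O + \frac{29 R}{15}}$)
$\sqrt{2611147 + K{\left(z{\left(-38 \right)},539 \right)}} = \sqrt{2611147 + \frac{15}{20490 + 15 \cdot 539 + 29 \left(-38\right)}} = \sqrt{2611147 + \frac{15}{20490 + 8085 - 1102}} = \sqrt{2611147 + \frac{15}{27473}} = \sqrt{\frac{71736041546}{27473}} = \frac{\sqrt{1970804269393258}}{27473}$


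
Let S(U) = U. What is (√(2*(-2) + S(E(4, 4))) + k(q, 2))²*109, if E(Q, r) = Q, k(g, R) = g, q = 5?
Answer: 2725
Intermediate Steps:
(√(2*(-2) + S(E(4, 4))) + k(q, 2))²*109 = (√(2*(-2) + 4) + 5)²*109 = (√(-4 + 4) + 5)²*109 = (√0 + 5)²*109 = (0 + 5)²*109 = 5²*109 = 25*109 = 2725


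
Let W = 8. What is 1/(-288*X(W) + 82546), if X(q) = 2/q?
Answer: 1/82474 ≈ 1.2125e-5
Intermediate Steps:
1/(-288*X(W) + 82546) = 1/(-576/8 + 82546) = 1/(-288*1/4 + 82546) = 1/(-72 + 82546) = 1/82474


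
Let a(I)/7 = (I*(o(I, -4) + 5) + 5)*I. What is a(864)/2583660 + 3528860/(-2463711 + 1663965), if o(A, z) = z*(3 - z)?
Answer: -4383806154214/86094656265 ≈ -50.918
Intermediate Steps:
a(I) = 7*I*(5 - 23*I) (a(I) = 7*((I*(-4*(3 - 1*(-4)) + 5) + 5)*I) = 7*((I*(-4*(3 + 4) + 5) + 5)*I) = 7*((I*(-4*7 + 5) + 5)*I) = 7*((I*(-28 + 5) + 5)*I) = 7*((I*(-23) + 5)*I) = 7*((-23*I + 5)*I) = 7*((5 - 23*I)*I) = 7*(I*(5 - 23*I)) = 7*I*(5 - 23*I))
a(864)/2583660 + 3528860/(-2463711 + 1663965) = (7*864*(5 - 23*864))/2583660 + 3528860/(-2463711 + 1663965) = (7*864*(5 - 19872))*(1/2583660) + 3528860/(-799746) = (7*864*(-19867))*(1/2583660) + 3528860*(-1/799746) = -120155616*1/2583660 - 1764430/399873 = -10012968/215305 - 1764430/399873 = -4383806154214/86094656265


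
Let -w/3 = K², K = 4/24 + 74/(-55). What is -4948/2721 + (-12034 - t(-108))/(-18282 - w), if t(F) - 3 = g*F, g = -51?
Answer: -1549965156992/1805343444159 ≈ -0.85854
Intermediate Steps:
t(F) = 3 - 51*F
K = -389/330 (K = 4*(1/24) + 74*(-1/55) = ⅙ - 74/55 = -389/330 ≈ -1.1788)
w = -151321/36300 (w = -3*(-389/330)² = -3*151321/108900 = -151321/36300 ≈ -4.1686)
-4948/2721 + (-12034 - t(-108))/(-18282 - w) = -4948/2721 + (-12034 - (3 - 51*(-108)))/(-18282 - 1*(-151321/36300)) = -4948*1/2721 + (-12034 - (3 + 5508))/(-18282 + 151321/36300) = -4948/2721 + (-12034 - 1*5511)/(-663485279/36300) = -4948/2721 + (-12034 - 5511)*(-36300/663485279) = -4948/2721 - 17545*(-36300/663485279) = -4948/2721 + 636883500/663485279 = -1549965156992/1805343444159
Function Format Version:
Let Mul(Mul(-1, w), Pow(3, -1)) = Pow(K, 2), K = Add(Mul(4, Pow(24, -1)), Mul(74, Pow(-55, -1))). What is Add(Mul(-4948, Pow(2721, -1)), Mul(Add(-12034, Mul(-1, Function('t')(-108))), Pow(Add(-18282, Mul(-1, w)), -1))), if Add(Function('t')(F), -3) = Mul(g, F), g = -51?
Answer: Rational(-1549965156992, 1805343444159) ≈ -0.85854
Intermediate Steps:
Function('t')(F) = Add(3, Mul(-51, F))
K = Rational(-389, 330) (K = Add(Mul(4, Rational(1, 24)), Mul(74, Rational(-1, 55))) = Add(Rational(1, 6), Rational(-74, 55)) = Rational(-389, 330) ≈ -1.1788)
w = Rational(-151321, 36300) (w = Mul(-3, Pow(Rational(-389, 330), 2)) = Mul(-3, Rational(151321, 108900)) = Rational(-151321, 36300) ≈ -4.1686)
Add(Mul(-4948, Pow(2721, -1)), Mul(Add(-12034, Mul(-1, Function('t')(-108))), Pow(Add(-18282, Mul(-1, w)), -1))) = Add(Mul(-4948, Pow(2721, -1)), Mul(Add(-12034, Mul(-1, Add(3, Mul(-51, -108)))), Pow(Add(-18282, Mul(-1, Rational(-151321, 36300))), -1))) = Add(Mul(-4948, Rational(1, 2721)), Mul(Add(-12034, Mul(-1, Add(3, 5508))), Pow(Add(-18282, Rational(151321, 36300)), -1))) = Add(Rational(-4948, 2721), Mul(Add(-12034, Mul(-1, 5511)), Pow(Rational(-663485279, 36300), -1))) = Add(Rational(-4948, 2721), Mul(Add(-12034, -5511), Rational(-36300, 663485279))) = Add(Rational(-4948, 2721), Mul(-17545, Rational(-36300, 663485279))) = Add(Rational(-4948, 2721), Rational(636883500, 663485279)) = Rational(-1549965156992, 1805343444159)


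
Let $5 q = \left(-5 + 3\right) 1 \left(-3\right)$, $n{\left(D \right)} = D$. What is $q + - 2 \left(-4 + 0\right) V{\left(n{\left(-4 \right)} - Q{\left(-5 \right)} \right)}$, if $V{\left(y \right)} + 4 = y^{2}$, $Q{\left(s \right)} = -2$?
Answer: $\frac{6}{5} \approx 1.2$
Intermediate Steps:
$V{\left(y \right)} = -4 + y^{2}$
$q = \frac{6}{5}$ ($q = \frac{\left(-5 + 3\right) 1 \left(-3\right)}{5} = \frac{\left(-2\right) 1 \left(-3\right)}{5} = \frac{\left(-2\right) \left(-3\right)}{5} = \frac{1}{5} \cdot 6 = \frac{6}{5} \approx 1.2$)
$q + - 2 \left(-4 + 0\right) V{\left(n{\left(-4 \right)} - Q{\left(-5 \right)} \right)} = \frac{6}{5} + - 2 \left(-4 + 0\right) \left(-4 + \left(-4 - -2\right)^{2}\right) = \frac{6}{5} + \left(-2\right) \left(-4\right) \left(-4 + \left(-4 + 2\right)^{2}\right) = \frac{6}{5} + 8 \left(-4 + \left(-2\right)^{2}\right) = \frac{6}{5} + 8 \left(-4 + 4\right) = \frac{6}{5} + 8 \cdot 0 = \frac{6}{5} + 0 = \frac{6}{5}$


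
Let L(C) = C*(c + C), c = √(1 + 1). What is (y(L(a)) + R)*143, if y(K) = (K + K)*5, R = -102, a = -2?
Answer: -8866 - 2860*√2 ≈ -12911.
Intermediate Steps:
c = √2 ≈ 1.4142
L(C) = C*(C + √2) (L(C) = C*(√2 + C) = C*(C + √2))
y(K) = 10*K (y(K) = (2*K)*5 = 10*K)
(y(L(a)) + R)*143 = (10*(-2*(-2 + √2)) - 102)*143 = (10*(4 - 2*√2) - 102)*143 = ((40 - 20*√2) - 102)*143 = (-62 - 20*√2)*143 = -8866 - 2860*√2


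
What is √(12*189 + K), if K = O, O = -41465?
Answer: I*√39197 ≈ 197.98*I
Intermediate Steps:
K = -41465
√(12*189 + K) = √(12*189 - 41465) = √(2268 - 41465) = √(-39197) = I*√39197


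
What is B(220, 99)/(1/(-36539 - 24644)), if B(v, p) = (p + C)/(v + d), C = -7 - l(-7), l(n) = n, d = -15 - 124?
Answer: -673013/9 ≈ -74779.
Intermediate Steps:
d = -139
C = 0 (C = -7 - 1*(-7) = -7 + 7 = 0)
B(v, p) = p/(-139 + v) (B(v, p) = (p + 0)/(v - 139) = p/(-139 + v))
B(220, 99)/(1/(-36539 - 24644)) = (99/(-139 + 220))/(1/(-36539 - 24644)) = (99/81)/(1/(-61183)) = (99*(1/81))/(-1/61183) = (11/9)*(-61183) = -673013/9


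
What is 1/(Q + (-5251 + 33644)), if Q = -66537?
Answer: -1/38144 ≈ -2.6216e-5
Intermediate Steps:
1/(Q + (-5251 + 33644)) = 1/(-66537 + (-5251 + 33644)) = 1/(-66537 + 28393) = 1/(-38144) = -1/38144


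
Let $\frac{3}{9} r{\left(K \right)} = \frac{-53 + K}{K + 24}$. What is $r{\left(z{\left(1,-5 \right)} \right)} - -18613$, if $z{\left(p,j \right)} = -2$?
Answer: $\frac{37211}{2} \approx 18606.0$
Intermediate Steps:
$r{\left(K \right)} = \frac{3 \left(-53 + K\right)}{24 + K}$ ($r{\left(K \right)} = 3 \frac{-53 + K}{K + 24} = 3 \frac{-53 + K}{24 + K} = \frac{3 \left(-53 + K\right)}{24 + K}$)
$r{\left(z{\left(1,-5 \right)} \right)} - -18613 = \frac{3 \left(-53 - 2\right)}{24 - 2} - -18613 = 3 \cdot \frac{1}{22} \left(-55\right) + 18613 = - \frac{15}{2} + 18613 = \frac{37211}{2}$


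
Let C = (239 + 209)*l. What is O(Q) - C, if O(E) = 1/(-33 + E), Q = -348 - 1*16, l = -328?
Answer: 58336767/397 ≈ 1.4694e+5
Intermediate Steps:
C = -146944 (C = (239 + 209)*(-328) = 448*(-328) = -146944)
Q = -364 (Q = -348 - 16 = -364)
O(Q) - C = 1/(-33 - 364) - 1*(-146944) = 1/(-397) + 146944 = -1/397 + 146944 = 58336767/397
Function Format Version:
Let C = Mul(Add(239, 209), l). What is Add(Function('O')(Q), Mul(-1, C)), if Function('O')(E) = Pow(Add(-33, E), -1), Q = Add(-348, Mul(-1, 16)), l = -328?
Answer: Rational(58336767, 397) ≈ 1.4694e+5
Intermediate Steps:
C = -146944 (C = Mul(Add(239, 209), -328) = Mul(448, -328) = -146944)
Q = -364 (Q = Add(-348, -16) = -364)
Add(Function('O')(Q), Mul(-1, C)) = Add(Pow(Add(-33, -364), -1), Mul(-1, -146944)) = Add(Pow(-397, -1), 146944) = Add(Rational(-1, 397), 146944) = Rational(58336767, 397)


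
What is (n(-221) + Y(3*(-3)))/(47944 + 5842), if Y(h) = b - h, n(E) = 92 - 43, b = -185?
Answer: -127/53786 ≈ -0.0023612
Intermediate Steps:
n(E) = 49
Y(h) = -185 - h
(n(-221) + Y(3*(-3)))/(47944 + 5842) = (49 + (-185 - 3*(-3)))/(47944 + 5842) = (49 + (-185 - 1*(-9)))/53786 = (49 + (-185 + 9))*(1/53786) = (49 - 176)*(1/53786) = -127*1/53786 = -127/53786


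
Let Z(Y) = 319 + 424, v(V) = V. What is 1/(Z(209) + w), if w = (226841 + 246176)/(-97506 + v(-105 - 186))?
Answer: 97797/72190154 ≈ 0.0013547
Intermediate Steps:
Z(Y) = 743
w = -473017/97797 (w = (226841 + 246176)/(-97506 + (-105 - 186)) = 473017/(-97506 - 291) = 473017/(-97797) = 473017*(-1/97797) = -473017/97797 ≈ -4.8367)
1/(Z(209) + w) = 1/(743 - 473017/97797) = 1/(72190154/97797) = 97797/72190154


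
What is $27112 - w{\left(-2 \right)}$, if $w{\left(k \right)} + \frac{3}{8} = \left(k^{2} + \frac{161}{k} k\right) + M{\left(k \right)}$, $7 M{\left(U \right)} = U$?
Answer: $\frac{1509069}{56} \approx 26948.0$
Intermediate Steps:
$M{\left(U \right)} = \frac{U}{7}$
$w{\left(k \right)} = \frac{1285}{8} + k^{2} + \frac{k}{7}$ ($w{\left(k \right)} = - \frac{3}{8} + \left(\left(k^{2} + \frac{161}{k} k\right) + \frac{k}{7}\right) = - \frac{3}{8} + \left(\left(k^{2} + 161\right) + \frac{k}{7}\right) = - \frac{3}{8} + \left(\left(161 + k^{2}\right) + \frac{k}{7}\right) = - \frac{3}{8} + \left(161 + k^{2} + \frac{k}{7}\right) = \frac{1285}{8} + k^{2} + \frac{k}{7}$)
$27112 - w{\left(-2 \right)} = 27112 - \left(\frac{1285}{8} + \left(-2\right)^{2} + \frac{1}{7} \left(-2\right)\right) = 27112 - \left(\frac{1285}{8} + 4 - \frac{2}{7}\right) = 27112 - \frac{9203}{56} = \frac{1509069}{56}$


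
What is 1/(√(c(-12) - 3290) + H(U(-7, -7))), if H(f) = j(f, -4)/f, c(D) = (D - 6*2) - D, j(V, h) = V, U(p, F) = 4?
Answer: 1/3303 - I*√3302/3303 ≈ 0.00030276 - 0.017397*I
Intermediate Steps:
c(D) = -12 (c(D) = (D - 12) - D = (-12 + D) - D = -12)
H(f) = 1 (H(f) = f/f = 1)
1/(√(c(-12) - 3290) + H(U(-7, -7))) = 1/(√(-12 - 3290) + 1) = 1/(√(-3302) + 1) = 1/(I*√3302 + 1) = 1/(1 + I*√3302)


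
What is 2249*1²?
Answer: 2249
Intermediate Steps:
2249*1² = 2249*1 = 2249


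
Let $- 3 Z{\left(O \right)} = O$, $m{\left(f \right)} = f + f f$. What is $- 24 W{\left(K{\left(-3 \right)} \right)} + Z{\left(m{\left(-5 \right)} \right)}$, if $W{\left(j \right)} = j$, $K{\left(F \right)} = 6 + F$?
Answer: $- \frac{236}{3} \approx -78.667$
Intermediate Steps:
$m{\left(f \right)} = f + f^{2}$
$Z{\left(O \right)} = - \frac{O}{3}$
$- 24 W{\left(K{\left(-3 \right)} \right)} + Z{\left(m{\left(-5 \right)} \right)} = - 24 \left(6 - 3\right) - \frac{\left(-5\right) \left(1 - 5\right)}{3} = \left(-24\right) 3 - \frac{\left(-5\right) \left(-4\right)}{3} = -72 - \frac{20}{3} = - \frac{236}{3}$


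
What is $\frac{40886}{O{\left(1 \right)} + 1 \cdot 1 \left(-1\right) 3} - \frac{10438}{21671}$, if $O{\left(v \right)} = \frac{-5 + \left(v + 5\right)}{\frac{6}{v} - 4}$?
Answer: $- \frac{1772133202}{108355} \approx -16355.0$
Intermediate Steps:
$O{\left(v \right)} = \frac{v}{-4 + \frac{6}{v}}$ ($O{\left(v \right)} = \frac{-5 + \left(5 + v\right)}{-4 + \frac{6}{v}} = \frac{v}{-4 + \frac{6}{v}}$)
$\frac{40886}{O{\left(1 \right)} + 1 \cdot 1 \left(-1\right) 3} - \frac{10438}{21671} = \frac{40886}{- \frac{1^{2}}{-6 + 4 \cdot 1} + 1 \cdot 1 \left(-1\right) 3} - \frac{10438}{21671} = \frac{40886}{\left(-1\right) 1 \frac{1}{-6 + 4} + 1 \left(-1\right) 3} - \frac{10438}{21671} = \frac{40886}{\left(-1\right) 1 \frac{1}{-2} - 3} - \frac{10438}{21671} = \frac{40886}{\left(-1\right) 1 \left(- \frac{1}{2}\right) - 3} - \frac{10438}{21671} = \frac{40886}{\frac{1}{2} - 3} - \frac{10438}{21671} = \frac{40886}{- \frac{5}{2}} - \frac{10438}{21671} = 40886 \left(- \frac{2}{5}\right) - \frac{10438}{21671} = - \frac{81772}{5} - \frac{10438}{21671} = - \frac{1772133202}{108355}$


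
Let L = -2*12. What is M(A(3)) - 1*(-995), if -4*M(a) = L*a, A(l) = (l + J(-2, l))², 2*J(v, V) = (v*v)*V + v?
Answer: 1379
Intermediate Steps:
L = -24
J(v, V) = v/2 + V*v²/2 (J(v, V) = ((v*v)*V + v)/2 = (v²*V + v)/2 = (V*v² + v)/2 = (v + V*v²)/2 = v/2 + V*v²/2)
A(l) = (-1 + 3*l)² (A(l) = (l + (½)*(-2)*(1 + l*(-2)))² = (l + (½)*(-2)*(1 - 2*l))² = (l + (-1 + 2*l))² = (-1 + 3*l)²)
M(a) = 6*a (M(a) = -(-6)*a = 6*a)
M(A(3)) - 1*(-995) = 6*(1 - 3*3)² - 1*(-995) = 6*(1 - 9)² + 995 = 6*(-8)² + 995 = 6*64 + 995 = 384 + 995 = 1379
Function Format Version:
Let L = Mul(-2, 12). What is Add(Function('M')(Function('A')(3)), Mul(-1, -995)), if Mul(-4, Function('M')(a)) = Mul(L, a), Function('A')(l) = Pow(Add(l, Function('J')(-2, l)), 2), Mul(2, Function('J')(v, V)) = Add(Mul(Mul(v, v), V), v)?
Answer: 1379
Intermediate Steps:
L = -24
Function('J')(v, V) = Add(Mul(Rational(1, 2), v), Mul(Rational(1, 2), V, Pow(v, 2))) (Function('J')(v, V) = Mul(Rational(1, 2), Add(Mul(Mul(v, v), V), v)) = Mul(Rational(1, 2), Add(Mul(Pow(v, 2), V), v)) = Mul(Rational(1, 2), Add(Mul(V, Pow(v, 2)), v)) = Mul(Rational(1, 2), Add(v, Mul(V, Pow(v, 2)))) = Add(Mul(Rational(1, 2), v), Mul(Rational(1, 2), V, Pow(v, 2))))
Function('A')(l) = Pow(Add(-1, Mul(3, l)), 2) (Function('A')(l) = Pow(Add(l, Mul(Rational(1, 2), -2, Add(1, Mul(l, -2)))), 2) = Pow(Add(l, Mul(Rational(1, 2), -2, Add(1, Mul(-2, l)))), 2) = Pow(Add(l, Add(-1, Mul(2, l))), 2) = Pow(Add(-1, Mul(3, l)), 2))
Function('M')(a) = Mul(6, a) (Function('M')(a) = Mul(Rational(-1, 4), Mul(-24, a)) = Mul(6, a))
Add(Function('M')(Function('A')(3)), Mul(-1, -995)) = Add(Mul(6, Pow(Add(1, Mul(-3, 3)), 2)), Mul(-1, -995)) = Add(Mul(6, Pow(Add(1, -9), 2)), 995) = Add(Mul(6, Pow(-8, 2)), 995) = Add(Mul(6, 64), 995) = Add(384, 995) = 1379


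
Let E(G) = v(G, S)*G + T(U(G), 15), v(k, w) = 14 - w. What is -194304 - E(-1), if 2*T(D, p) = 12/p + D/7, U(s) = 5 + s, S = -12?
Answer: -6799754/35 ≈ -1.9428e+5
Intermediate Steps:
T(D, p) = 6/p + D/14 (T(D, p) = (12/p + D/7)/2 = 6/p + D/14)
E(G) = 53/70 + 365*G/14 (E(G) = (14 - 1*(-12))*G + (6/15 + (5 + G)/14) = (14 + 12)*G + (6*(1/15) + (5/14 + G/14)) = 26*G + (⅖ + (5/14 + G/14)) = 26*G + (53/70 + G/14) = 53/70 + 365*G/14)
-194304 - E(-1) = -194304 - (53/70 + (365/14)*(-1)) = -194304 - (53/70 - 365/14) = -194304 - 1*(-886/35) = -194304 + 886/35 = -6799754/35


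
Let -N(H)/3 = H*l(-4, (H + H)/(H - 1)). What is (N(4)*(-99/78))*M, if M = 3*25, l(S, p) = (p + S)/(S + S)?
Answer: 2475/13 ≈ 190.38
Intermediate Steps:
l(S, p) = (S + p)/(2*S) (l(S, p) = (S + p)/((2*S)) = (S + p)*(1/(2*S)) = (S + p)/(2*S))
M = 75
N(H) = -3*H*(½ - H/(4*(-1 + H))) (N(H) = -3*H*(½)*(-4 + (H + H)/(H - 1))/(-4) = -3*H*(½)*(-¼)*(-4 + (2*H)/(-1 + H)) = -3*H*(½)*(-¼)*(-4 + 2*H/(-1 + H)) = -3*H*(½ - H/(4*(-1 + H))))
(N(4)*(-99/78))*M = (((¾)*4*(2 - 1*4)/(-1 + 4))*(-99/78))*75 = (((¾)*4*(2 - 4)/3)*(-99*1/78))*75 = (((¾)*4*(⅓)*(-2))*(-33/26))*75 = -2*(-33/26)*75 = (33/13)*75 = 2475/13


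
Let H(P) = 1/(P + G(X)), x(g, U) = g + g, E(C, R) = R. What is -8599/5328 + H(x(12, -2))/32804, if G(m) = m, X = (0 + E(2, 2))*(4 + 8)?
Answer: -282081485/174779712 ≈ -1.6139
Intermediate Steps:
x(g, U) = 2*g
X = 24 (X = (0 + 2)*(4 + 8) = 2*12 = 24)
H(P) = 1/(24 + P) (H(P) = 1/(P + 24) = 1/(24 + P))
-8599/5328 + H(x(12, -2))/32804 = -8599/5328 + 1/((24 + 2*12)*32804) = -8599*1/5328 + (1/32804)/(24 + 24) = -8599/5328 + (1/32804)/48 = -8599/5328 + (1/48)*(1/32804) = -8599/5328 + 1/1574592 = -282081485/174779712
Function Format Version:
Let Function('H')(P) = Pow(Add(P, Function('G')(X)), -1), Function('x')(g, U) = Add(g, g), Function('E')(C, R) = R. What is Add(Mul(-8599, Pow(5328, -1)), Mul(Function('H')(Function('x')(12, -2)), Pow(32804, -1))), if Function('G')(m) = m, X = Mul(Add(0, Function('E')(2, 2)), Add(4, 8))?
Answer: Rational(-282081485, 174779712) ≈ -1.6139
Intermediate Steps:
Function('x')(g, U) = Mul(2, g)
X = 24 (X = Mul(Add(0, 2), Add(4, 8)) = Mul(2, 12) = 24)
Function('H')(P) = Pow(Add(24, P), -1) (Function('H')(P) = Pow(Add(P, 24), -1) = Pow(Add(24, P), -1))
Add(Mul(-8599, Pow(5328, -1)), Mul(Function('H')(Function('x')(12, -2)), Pow(32804, -1))) = Add(Mul(-8599, Pow(5328, -1)), Mul(Pow(Add(24, Mul(2, 12)), -1), Pow(32804, -1))) = Add(Mul(-8599, Rational(1, 5328)), Mul(Pow(Add(24, 24), -1), Rational(1, 32804))) = Add(Rational(-8599, 5328), Mul(Pow(48, -1), Rational(1, 32804))) = Add(Rational(-8599, 5328), Mul(Rational(1, 48), Rational(1, 32804))) = Add(Rational(-8599, 5328), Rational(1, 1574592)) = Rational(-282081485, 174779712)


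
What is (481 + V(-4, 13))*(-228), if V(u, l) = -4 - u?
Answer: -109668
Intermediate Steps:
(481 + V(-4, 13))*(-228) = (481 + (-4 - 1*(-4)))*(-228) = (481 + (-4 + 4))*(-228) = (481 + 0)*(-228) = 481*(-228) = -109668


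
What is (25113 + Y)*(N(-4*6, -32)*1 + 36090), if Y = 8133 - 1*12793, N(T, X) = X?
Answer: 737494274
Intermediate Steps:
Y = -4660 (Y = 8133 - 12793 = -4660)
(25113 + Y)*(N(-4*6, -32)*1 + 36090) = (25113 - 4660)*(-32*1 + 36090) = 20453*(-32 + 36090) = 20453*36058 = 737494274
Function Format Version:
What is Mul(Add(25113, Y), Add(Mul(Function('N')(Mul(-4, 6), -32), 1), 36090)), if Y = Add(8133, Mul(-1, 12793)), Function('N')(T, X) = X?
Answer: 737494274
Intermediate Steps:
Y = -4660 (Y = Add(8133, -12793) = -4660)
Mul(Add(25113, Y), Add(Mul(Function('N')(Mul(-4, 6), -32), 1), 36090)) = Mul(Add(25113, -4660), Add(Mul(-32, 1), 36090)) = Mul(20453, Add(-32, 36090)) = Mul(20453, 36058) = 737494274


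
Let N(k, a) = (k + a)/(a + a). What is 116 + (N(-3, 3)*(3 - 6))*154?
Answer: 116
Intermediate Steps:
N(k, a) = (a + k)/(2*a) (N(k, a) = (a + k)/((2*a)) = (a + k)*(1/(2*a)) = (a + k)/(2*a))
116 + (N(-3, 3)*(3 - 6))*154 = 116 + (((½)*(3 - 3)/3)*(3 - 6))*154 = 116 + (((½)*(⅓)*0)*(-3))*154 = 116 + (0*(-3))*154 = 116 + 0*154 = 116 + 0 = 116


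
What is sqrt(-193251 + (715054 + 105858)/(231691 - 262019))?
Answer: I*sqrt(2777730734605)/3791 ≈ 439.63*I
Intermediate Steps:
sqrt(-193251 + (715054 + 105858)/(231691 - 262019)) = sqrt(-193251 + 820912/(-30328)) = sqrt(-193251 + 820912*(-1/30328)) = sqrt(-193251 - 102614/3791) = sqrt(-732717155/3791) = I*sqrt(2777730734605)/3791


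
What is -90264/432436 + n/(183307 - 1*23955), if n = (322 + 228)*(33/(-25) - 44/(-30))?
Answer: -5380824659/25841078052 ≈ -0.20823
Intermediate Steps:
n = 242/3 (n = 550*(33*(-1/25) - 44*(-1/30)) = 550*(-33/25 + 22/15) = 550*(11/75) = 242/3 ≈ 80.667)
-90264/432436 + n/(183307 - 1*23955) = -90264/432436 + 242/(3*(183307 - 1*23955)) = -90264*1/432436 + 242/(3*(183307 - 23955)) = -22566/108109 + (242/3)/159352 = -22566/108109 + (242/3)*(1/159352) = -22566/108109 + 121/239028 = -5380824659/25841078052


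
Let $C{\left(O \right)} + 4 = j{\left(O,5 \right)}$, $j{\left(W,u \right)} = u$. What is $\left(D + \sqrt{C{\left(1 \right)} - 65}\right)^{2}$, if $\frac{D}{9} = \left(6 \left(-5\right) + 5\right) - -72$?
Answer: $178865 + 6768 i \approx 1.7887 \cdot 10^{5} + 6768.0 i$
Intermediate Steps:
$C{\left(O \right)} = 1$ ($C{\left(O \right)} = -4 + 5 = 1$)
$D = 423$ ($D = 9 \left(\left(6 \left(-5\right) + 5\right) - -72\right) = 9 \left(\left(-30 + 5\right) + 72\right) = 9 \left(-25 + 72\right) = 9 \cdot 47 = 423$)
$\left(D + \sqrt{C{\left(1 \right)} - 65}\right)^{2} = \left(423 + \sqrt{1 - 65}\right)^{2} = \left(423 + \sqrt{-64}\right)^{2} = \left(423 + 8 i\right)^{2}$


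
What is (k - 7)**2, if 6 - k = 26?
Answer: 729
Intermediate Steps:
k = -20 (k = 6 - 1*26 = 6 - 26 = -20)
(k - 7)**2 = (-20 - 7)**2 = (-27)**2 = 729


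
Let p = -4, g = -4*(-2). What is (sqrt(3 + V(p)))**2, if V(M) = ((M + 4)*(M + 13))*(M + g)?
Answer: 3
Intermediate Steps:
g = 8
V(M) = (4 + M)*(8 + M)*(13 + M) (V(M) = ((M + 4)*(M + 13))*(M + 8) = ((4 + M)*(13 + M))*(8 + M) = (4 + M)*(8 + M)*(13 + M))
(sqrt(3 + V(p)))**2 = (sqrt(3 + (416 + (-4)**3 + 25*(-4)**2 + 188*(-4))))**2 = (sqrt(3 + (416 - 64 + 25*16 - 752)))**2 = (sqrt(3 + (416 - 64 + 400 - 752)))**2 = (sqrt(3 + 0))**2 = (sqrt(3))**2 = 3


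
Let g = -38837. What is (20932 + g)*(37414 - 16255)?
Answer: -378851895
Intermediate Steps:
(20932 + g)*(37414 - 16255) = (20932 - 38837)*(37414 - 16255) = -17905*21159 = -378851895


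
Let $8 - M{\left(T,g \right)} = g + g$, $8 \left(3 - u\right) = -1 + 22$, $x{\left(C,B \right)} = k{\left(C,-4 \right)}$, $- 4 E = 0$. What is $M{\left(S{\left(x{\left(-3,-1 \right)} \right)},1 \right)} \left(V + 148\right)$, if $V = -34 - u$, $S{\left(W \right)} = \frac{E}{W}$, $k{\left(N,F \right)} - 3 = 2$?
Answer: $\frac{2727}{4} \approx 681.75$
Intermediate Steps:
$k{\left(N,F \right)} = 5$ ($k{\left(N,F \right)} = 3 + 2 = 5$)
$E = 0$ ($E = \left(- \frac{1}{4}\right) 0 = 0$)
$x{\left(C,B \right)} = 5$
$u = \frac{3}{8}$ ($u = 3 - \frac{-1 + 22}{8} = 3 - \frac{21}{8} = \frac{3}{8} \approx 0.375$)
$S{\left(W \right)} = 0$ ($S{\left(W \right)} = \frac{0}{W} = 0$)
$M{\left(T,g \right)} = 8 - 2 g$ ($M{\left(T,g \right)} = 8 - \left(g + g\right) = 8 - 2 g$)
$V = - \frac{275}{8}$ ($V = -34 - \frac{3}{8} = - \frac{275}{8} \approx -34.375$)
$M{\left(S{\left(x{\left(-3,-1 \right)} \right)},1 \right)} \left(V + 148\right) = \left(8 - 2\right) \left(- \frac{275}{8} + 148\right) = \left(8 - 2\right) \frac{909}{8} = 6 \cdot \frac{909}{8} = \frac{2727}{4}$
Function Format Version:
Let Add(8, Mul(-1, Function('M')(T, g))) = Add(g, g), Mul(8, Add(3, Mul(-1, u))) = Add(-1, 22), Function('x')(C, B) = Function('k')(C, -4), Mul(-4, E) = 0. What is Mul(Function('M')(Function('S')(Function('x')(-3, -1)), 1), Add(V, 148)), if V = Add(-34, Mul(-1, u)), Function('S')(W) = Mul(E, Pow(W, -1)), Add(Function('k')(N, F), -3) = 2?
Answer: Rational(2727, 4) ≈ 681.75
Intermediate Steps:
Function('k')(N, F) = 5 (Function('k')(N, F) = Add(3, 2) = 5)
E = 0 (E = Mul(Rational(-1, 4), 0) = 0)
Function('x')(C, B) = 5
u = Rational(3, 8) (u = Add(3, Mul(Rational(-1, 8), Add(-1, 22))) = Add(3, Mul(Rational(-1, 8), 21)) = Add(3, Rational(-21, 8)) = Rational(3, 8) ≈ 0.37500)
Function('S')(W) = 0 (Function('S')(W) = Mul(0, Pow(W, -1)) = 0)
Function('M')(T, g) = Add(8, Mul(-2, g)) (Function('M')(T, g) = Add(8, Mul(-1, Add(g, g))) = Add(8, Mul(-1, Mul(2, g))) = Add(8, Mul(-2, g)))
V = Rational(-275, 8) (V = Add(-34, Mul(-1, Rational(3, 8))) = Add(-34, Rational(-3, 8)) = Rational(-275, 8) ≈ -34.375)
Mul(Function('M')(Function('S')(Function('x')(-3, -1)), 1), Add(V, 148)) = Mul(Add(8, Mul(-2, 1)), Add(Rational(-275, 8), 148)) = Mul(Add(8, -2), Rational(909, 8)) = Mul(6, Rational(909, 8)) = Rational(2727, 4)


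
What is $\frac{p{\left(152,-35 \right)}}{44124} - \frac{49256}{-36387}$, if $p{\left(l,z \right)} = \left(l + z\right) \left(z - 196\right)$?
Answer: $\frac{396646765}{535179996} \approx 0.74115$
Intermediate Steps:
$p{\left(l,z \right)} = \left(-196 + z\right) \left(l + z\right)$ ($p{\left(l,z \right)} = \left(l + z\right) \left(-196 + z\right) = \left(-196 + z\right) \left(l + z\right)$)
$\frac{p{\left(152,-35 \right)}}{44124} - \frac{49256}{-36387} = \frac{\left(-35\right)^{2} - 29792 - -6860 + 152 \left(-35\right)}{44124} - \frac{49256}{-36387} = \left(1225 - 29792 + 6860 - 5320\right) \frac{1}{44124} - - \frac{49256}{36387} = \left(-27027\right) \frac{1}{44124} + \frac{49256}{36387} = - \frac{9009}{14708} + \frac{49256}{36387} = \frac{396646765}{535179996}$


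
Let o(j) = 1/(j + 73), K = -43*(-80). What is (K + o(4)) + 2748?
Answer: 476477/77 ≈ 6188.0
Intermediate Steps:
K = 3440
o(j) = 1/(73 + j)
(K + o(4)) + 2748 = (3440 + 1/(73 + 4)) + 2748 = (3440 + 1/77) + 2748 = 264881/77 + 2748 = 476477/77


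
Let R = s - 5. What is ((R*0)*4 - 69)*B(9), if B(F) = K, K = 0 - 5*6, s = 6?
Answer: 2070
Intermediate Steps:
R = 1 (R = 6 - 5 = 1)
K = -30 (K = 0 - 30 = -30)
B(F) = -30
((R*0)*4 - 69)*B(9) = ((1*0)*4 - 69)*(-30) = (0*4 - 69)*(-30) = (0 - 69)*(-30) = -69*(-30) = 2070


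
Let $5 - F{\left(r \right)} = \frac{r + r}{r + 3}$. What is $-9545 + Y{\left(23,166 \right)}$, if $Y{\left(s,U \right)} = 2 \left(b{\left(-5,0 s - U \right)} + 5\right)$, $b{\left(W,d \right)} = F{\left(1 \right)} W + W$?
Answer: $-9590$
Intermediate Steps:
$F{\left(r \right)} = 5 - \frac{2 r}{3 + r}$ ($F{\left(r \right)} = 5 - \frac{r + r}{r + 3} = 5 - \frac{2 r}{3 + r}$)
$b{\left(W,d \right)} = \frac{11 W}{2}$ ($b{\left(W,d \right)} = \frac{3 \left(5 + 1\right)}{3 + 1} W + W = 3 \cdot \frac{1}{4} \cdot 6 W + W = \frac{9 W}{2} + W = \frac{11 W}{2}$)
$Y{\left(s,U \right)} = -45$ ($Y{\left(s,U \right)} = 2 \left(\frac{11}{2} \left(-5\right) + 5\right) = 2 \left(- \frac{55}{2} + 5\right) = 2 \left(- \frac{45}{2}\right) = -45$)
$-9545 + Y{\left(23,166 \right)} = -9545 - 45 = -9590$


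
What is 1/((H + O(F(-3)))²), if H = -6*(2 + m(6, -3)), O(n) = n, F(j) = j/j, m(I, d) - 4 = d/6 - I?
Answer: 1/16 ≈ 0.062500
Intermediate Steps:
m(I, d) = 4 - I + d/6 (m(I, d) = 4 + (d/6 - I) = 4 + (-I + d/6) = 4 - I + d/6)
F(j) = 1
H = 3 (H = -6*(2 + (4 - 1*6 + (⅙)*(-3))) = -6*(2 + (4 - 6 - ½)) = -6*(2 - 5/2) = -6*(-½) = 3)
1/((H + O(F(-3)))²) = 1/((3 + 1)²) = 1/(4²) = 1/16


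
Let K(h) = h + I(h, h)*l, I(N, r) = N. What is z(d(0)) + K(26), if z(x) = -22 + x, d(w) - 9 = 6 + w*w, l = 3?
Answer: 97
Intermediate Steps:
d(w) = 15 + w² (d(w) = 9 + (6 + w*w) = 9 + (6 + w²) = 15 + w²)
K(h) = 4*h (K(h) = h + h*3 = h + 3*h = 4*h)
z(d(0)) + K(26) = (-22 + (15 + 0²)) + 4*26 = (-22 + (15 + 0)) + 104 = (-22 + 15) + 104 = -7 + 104 = 97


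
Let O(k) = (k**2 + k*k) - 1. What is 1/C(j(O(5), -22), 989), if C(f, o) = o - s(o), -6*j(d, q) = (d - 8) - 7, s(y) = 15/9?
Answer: 3/2962 ≈ 0.0010128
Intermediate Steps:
s(y) = 5/3 (s(y) = 15*(1/9) = 5/3)
O(k) = -1 + 2*k**2 (O(k) = (k**2 + k**2) - 1 = 2*k**2 - 1 = -1 + 2*k**2)
j(d, q) = 5/2 - d/6 (j(d, q) = -((d - 8) - 7)/6 = -((-8 + d) - 7)/6 = -(-15 + d)/6 = 5/2 - d/6)
C(f, o) = -5/3 + o (C(f, o) = o - 1*5/3 = o - 5/3 = -5/3 + o)
1/C(j(O(5), -22), 989) = 1/(-5/3 + 989) = 1/(2962/3) = 3/2962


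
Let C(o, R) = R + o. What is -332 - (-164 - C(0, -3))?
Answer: -171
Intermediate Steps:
-332 - (-164 - C(0, -3)) = -332 - (-164 - (-3 + 0)) = -332 - (-164 - 1*(-3)) = -332 - (-164 + 3) = -332 - 1*(-161) = -332 + 161 = -171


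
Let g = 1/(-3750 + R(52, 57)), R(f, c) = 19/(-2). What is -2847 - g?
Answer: -21406591/7519 ≈ -2847.0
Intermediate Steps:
R(f, c) = -19/2 (R(f, c) = 19*(-½) = -19/2)
g = -2/7519 (g = 1/(-3750 - 19/2) = 1/(-7519/2) = -2/7519 ≈ -0.00026599)
-2847 - g = -2847 - 1*(-2/7519) = -2847 + 2/7519 = -21406591/7519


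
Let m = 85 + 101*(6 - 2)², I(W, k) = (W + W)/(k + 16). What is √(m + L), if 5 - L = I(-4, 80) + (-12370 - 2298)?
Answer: √589467/6 ≈ 127.96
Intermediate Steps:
I(W, k) = 2*W/(16 + k) (I(W, k) = (2*W)/(16 + k) = 2*W/(16 + k))
L = 176077/12 (L = 5 - (2*(-4)/(16 + 80) + (-12370 - 2298)) = 5 - (2*(-4)/96 - 14668) = 5 - (2*(-4)*(1/96) - 14668) = 5 - (-1/12 - 14668) = 5 - 1*(-176017/12) = 5 + 176017/12 = 176077/12 ≈ 14673.)
m = 1701 (m = 85 + 101*4² = 85 + 101*16 = 85 + 1616 = 1701)
√(m + L) = √(1701 + 176077/12) = √(196489/12) = √589467/6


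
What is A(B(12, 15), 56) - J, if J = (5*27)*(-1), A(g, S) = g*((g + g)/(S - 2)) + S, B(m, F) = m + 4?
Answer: 5413/27 ≈ 200.48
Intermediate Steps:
B(m, F) = 4 + m
A(g, S) = S + 2*g²/(-2 + S) (A(g, S) = g*((2*g)/(-2 + S)) + S = g*(2*g/(-2 + S)) + S = 2*g²/(-2 + S) + S = S + 2*g²/(-2 + S))
J = -135 (J = 135*(-1) = -135)
A(B(12, 15), 56) - J = (56² - 2*56 + 2*(4 + 12)²)/(-2 + 56) - 1*(-135) = (3136 - 112 + 2*16²)/54 + 135 = (3136 - 112 + 2*256)/54 + 135 = (3136 - 112 + 512)/54 + 135 = (1/54)*3536 + 135 = 1768/27 + 135 = 5413/27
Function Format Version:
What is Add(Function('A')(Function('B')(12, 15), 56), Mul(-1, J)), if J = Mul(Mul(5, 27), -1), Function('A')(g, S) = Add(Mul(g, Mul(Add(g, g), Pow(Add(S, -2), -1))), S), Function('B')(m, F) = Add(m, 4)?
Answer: Rational(5413, 27) ≈ 200.48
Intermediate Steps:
Function('B')(m, F) = Add(4, m)
Function('A')(g, S) = Add(S, Mul(2, Pow(g, 2), Pow(Add(-2, S), -1))) (Function('A')(g, S) = Add(Mul(g, Mul(Mul(2, g), Pow(Add(-2, S), -1))), S) = Add(Mul(g, Mul(2, g, Pow(Add(-2, S), -1))), S) = Add(Mul(2, Pow(g, 2), Pow(Add(-2, S), -1)), S) = Add(S, Mul(2, Pow(g, 2), Pow(Add(-2, S), -1))))
J = -135 (J = Mul(135, -1) = -135)
Add(Function('A')(Function('B')(12, 15), 56), Mul(-1, J)) = Add(Mul(Pow(Add(-2, 56), -1), Add(Pow(56, 2), Mul(-2, 56), Mul(2, Pow(Add(4, 12), 2)))), Mul(-1, -135)) = Add(Mul(Pow(54, -1), Add(3136, -112, Mul(2, Pow(16, 2)))), 135) = Add(Mul(Rational(1, 54), Add(3136, -112, Mul(2, 256))), 135) = Add(Mul(Rational(1, 54), Add(3136, -112, 512)), 135) = Add(Mul(Rational(1, 54), 3536), 135) = Add(Rational(1768, 27), 135) = Rational(5413, 27)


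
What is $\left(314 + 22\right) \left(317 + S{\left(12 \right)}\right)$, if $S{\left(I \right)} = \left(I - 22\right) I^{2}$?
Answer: $-377328$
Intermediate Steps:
$S{\left(I \right)} = I^{2} \left(-22 + I\right)$ ($S{\left(I \right)} = \left(-22 + I\right) I^{2} = I^{2} \left(-22 + I\right)$)
$\left(314 + 22\right) \left(317 + S{\left(12 \right)}\right) = \left(314 + 22\right) \left(317 + 12^{2} \left(-22 + 12\right)\right) = 336 \left(317 + 144 \left(-10\right)\right) = 336 \left(317 - 1440\right) = 336 \left(-1123\right) = -377328$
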